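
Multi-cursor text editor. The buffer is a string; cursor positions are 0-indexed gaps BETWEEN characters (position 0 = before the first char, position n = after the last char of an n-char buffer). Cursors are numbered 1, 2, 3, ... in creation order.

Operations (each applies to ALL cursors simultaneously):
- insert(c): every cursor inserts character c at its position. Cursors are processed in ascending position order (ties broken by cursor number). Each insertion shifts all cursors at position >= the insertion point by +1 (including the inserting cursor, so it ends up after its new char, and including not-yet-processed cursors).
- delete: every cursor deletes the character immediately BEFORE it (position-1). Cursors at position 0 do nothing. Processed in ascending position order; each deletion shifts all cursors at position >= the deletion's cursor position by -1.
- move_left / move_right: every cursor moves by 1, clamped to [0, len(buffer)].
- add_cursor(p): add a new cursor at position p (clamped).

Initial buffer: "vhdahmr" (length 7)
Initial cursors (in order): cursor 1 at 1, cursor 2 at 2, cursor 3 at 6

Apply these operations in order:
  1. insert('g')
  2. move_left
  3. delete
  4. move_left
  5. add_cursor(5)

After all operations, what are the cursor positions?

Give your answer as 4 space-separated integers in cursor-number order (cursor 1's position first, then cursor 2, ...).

After op 1 (insert('g')): buffer="vghgdahmgr" (len 10), cursors c1@2 c2@4 c3@9, authorship .1.2....3.
After op 2 (move_left): buffer="vghgdahmgr" (len 10), cursors c1@1 c2@3 c3@8, authorship .1.2....3.
After op 3 (delete): buffer="ggdahgr" (len 7), cursors c1@0 c2@1 c3@5, authorship 12...3.
After op 4 (move_left): buffer="ggdahgr" (len 7), cursors c1@0 c2@0 c3@4, authorship 12...3.
After op 5 (add_cursor(5)): buffer="ggdahgr" (len 7), cursors c1@0 c2@0 c3@4 c4@5, authorship 12...3.

Answer: 0 0 4 5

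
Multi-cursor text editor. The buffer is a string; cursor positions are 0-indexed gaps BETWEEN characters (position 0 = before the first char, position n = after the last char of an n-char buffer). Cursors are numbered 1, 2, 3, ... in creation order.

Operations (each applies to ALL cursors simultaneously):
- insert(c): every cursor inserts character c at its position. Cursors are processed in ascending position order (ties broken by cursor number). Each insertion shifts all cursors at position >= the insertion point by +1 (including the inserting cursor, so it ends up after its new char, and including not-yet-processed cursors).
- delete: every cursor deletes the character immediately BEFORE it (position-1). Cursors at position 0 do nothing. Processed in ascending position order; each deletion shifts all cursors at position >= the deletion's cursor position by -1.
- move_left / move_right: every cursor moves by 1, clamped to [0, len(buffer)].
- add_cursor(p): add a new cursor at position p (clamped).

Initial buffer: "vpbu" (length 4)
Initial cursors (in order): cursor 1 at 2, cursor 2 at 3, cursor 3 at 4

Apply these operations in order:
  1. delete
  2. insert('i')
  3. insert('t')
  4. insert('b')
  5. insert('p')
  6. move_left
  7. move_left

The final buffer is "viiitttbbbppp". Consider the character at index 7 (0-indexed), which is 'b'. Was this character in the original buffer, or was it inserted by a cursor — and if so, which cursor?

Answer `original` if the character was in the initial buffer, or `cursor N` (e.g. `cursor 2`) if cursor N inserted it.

Answer: cursor 1

Derivation:
After op 1 (delete): buffer="v" (len 1), cursors c1@1 c2@1 c3@1, authorship .
After op 2 (insert('i')): buffer="viii" (len 4), cursors c1@4 c2@4 c3@4, authorship .123
After op 3 (insert('t')): buffer="viiittt" (len 7), cursors c1@7 c2@7 c3@7, authorship .123123
After op 4 (insert('b')): buffer="viiitttbbb" (len 10), cursors c1@10 c2@10 c3@10, authorship .123123123
After op 5 (insert('p')): buffer="viiitttbbbppp" (len 13), cursors c1@13 c2@13 c3@13, authorship .123123123123
After op 6 (move_left): buffer="viiitttbbbppp" (len 13), cursors c1@12 c2@12 c3@12, authorship .123123123123
After op 7 (move_left): buffer="viiitttbbbppp" (len 13), cursors c1@11 c2@11 c3@11, authorship .123123123123
Authorship (.=original, N=cursor N): . 1 2 3 1 2 3 1 2 3 1 2 3
Index 7: author = 1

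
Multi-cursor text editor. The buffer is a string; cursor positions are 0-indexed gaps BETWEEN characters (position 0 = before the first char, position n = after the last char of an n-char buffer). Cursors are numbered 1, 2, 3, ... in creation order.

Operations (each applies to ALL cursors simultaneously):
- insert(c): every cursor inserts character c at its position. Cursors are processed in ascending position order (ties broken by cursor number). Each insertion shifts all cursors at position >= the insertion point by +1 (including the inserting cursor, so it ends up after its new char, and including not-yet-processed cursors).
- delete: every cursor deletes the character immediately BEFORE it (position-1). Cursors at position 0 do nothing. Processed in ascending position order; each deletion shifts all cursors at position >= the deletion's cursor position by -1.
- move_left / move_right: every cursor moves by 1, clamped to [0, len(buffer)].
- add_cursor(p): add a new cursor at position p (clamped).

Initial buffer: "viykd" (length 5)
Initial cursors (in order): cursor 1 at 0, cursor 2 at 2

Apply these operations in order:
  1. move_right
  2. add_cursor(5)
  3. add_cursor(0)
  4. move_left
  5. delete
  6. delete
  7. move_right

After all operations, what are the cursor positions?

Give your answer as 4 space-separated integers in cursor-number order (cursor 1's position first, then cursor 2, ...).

Answer: 1 1 1 1

Derivation:
After op 1 (move_right): buffer="viykd" (len 5), cursors c1@1 c2@3, authorship .....
After op 2 (add_cursor(5)): buffer="viykd" (len 5), cursors c1@1 c2@3 c3@5, authorship .....
After op 3 (add_cursor(0)): buffer="viykd" (len 5), cursors c4@0 c1@1 c2@3 c3@5, authorship .....
After op 4 (move_left): buffer="viykd" (len 5), cursors c1@0 c4@0 c2@2 c3@4, authorship .....
After op 5 (delete): buffer="vyd" (len 3), cursors c1@0 c4@0 c2@1 c3@2, authorship ...
After op 6 (delete): buffer="d" (len 1), cursors c1@0 c2@0 c3@0 c4@0, authorship .
After op 7 (move_right): buffer="d" (len 1), cursors c1@1 c2@1 c3@1 c4@1, authorship .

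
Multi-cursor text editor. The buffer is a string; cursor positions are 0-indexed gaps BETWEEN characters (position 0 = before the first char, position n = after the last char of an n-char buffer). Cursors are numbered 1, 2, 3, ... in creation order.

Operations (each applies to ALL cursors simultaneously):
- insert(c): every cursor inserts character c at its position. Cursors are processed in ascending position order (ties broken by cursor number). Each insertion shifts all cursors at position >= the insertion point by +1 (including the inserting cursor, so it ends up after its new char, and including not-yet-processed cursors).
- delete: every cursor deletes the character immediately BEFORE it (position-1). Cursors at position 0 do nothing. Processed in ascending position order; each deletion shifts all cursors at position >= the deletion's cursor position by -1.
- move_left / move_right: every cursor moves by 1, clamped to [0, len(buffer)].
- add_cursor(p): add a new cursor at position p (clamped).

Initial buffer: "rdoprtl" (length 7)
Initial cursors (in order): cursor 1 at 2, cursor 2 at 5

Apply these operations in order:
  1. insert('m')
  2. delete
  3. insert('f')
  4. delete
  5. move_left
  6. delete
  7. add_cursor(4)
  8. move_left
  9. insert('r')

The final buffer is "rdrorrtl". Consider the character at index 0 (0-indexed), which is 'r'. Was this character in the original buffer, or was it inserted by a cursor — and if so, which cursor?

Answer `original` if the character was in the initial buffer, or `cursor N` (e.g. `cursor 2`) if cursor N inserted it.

After op 1 (insert('m')): buffer="rdmoprmtl" (len 9), cursors c1@3 c2@7, authorship ..1...2..
After op 2 (delete): buffer="rdoprtl" (len 7), cursors c1@2 c2@5, authorship .......
After op 3 (insert('f')): buffer="rdfoprftl" (len 9), cursors c1@3 c2@7, authorship ..1...2..
After op 4 (delete): buffer="rdoprtl" (len 7), cursors c1@2 c2@5, authorship .......
After op 5 (move_left): buffer="rdoprtl" (len 7), cursors c1@1 c2@4, authorship .......
After op 6 (delete): buffer="dortl" (len 5), cursors c1@0 c2@2, authorship .....
After op 7 (add_cursor(4)): buffer="dortl" (len 5), cursors c1@0 c2@2 c3@4, authorship .....
After op 8 (move_left): buffer="dortl" (len 5), cursors c1@0 c2@1 c3@3, authorship .....
After op 9 (insert('r')): buffer="rdrorrtl" (len 8), cursors c1@1 c2@3 c3@6, authorship 1.2..3..
Authorship (.=original, N=cursor N): 1 . 2 . . 3 . .
Index 0: author = 1

Answer: cursor 1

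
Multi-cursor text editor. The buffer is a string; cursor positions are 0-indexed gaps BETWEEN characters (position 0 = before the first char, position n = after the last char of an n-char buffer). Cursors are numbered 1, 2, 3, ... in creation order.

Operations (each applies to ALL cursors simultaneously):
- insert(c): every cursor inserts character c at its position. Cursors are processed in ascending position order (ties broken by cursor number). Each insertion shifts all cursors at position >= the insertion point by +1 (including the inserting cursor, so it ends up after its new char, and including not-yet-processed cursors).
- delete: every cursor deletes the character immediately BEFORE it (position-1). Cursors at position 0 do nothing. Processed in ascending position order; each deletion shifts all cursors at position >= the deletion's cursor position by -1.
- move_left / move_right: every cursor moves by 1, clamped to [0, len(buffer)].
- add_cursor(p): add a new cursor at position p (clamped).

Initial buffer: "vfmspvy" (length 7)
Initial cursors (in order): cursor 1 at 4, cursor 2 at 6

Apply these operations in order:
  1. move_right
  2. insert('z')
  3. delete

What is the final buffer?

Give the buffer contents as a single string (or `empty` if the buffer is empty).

After op 1 (move_right): buffer="vfmspvy" (len 7), cursors c1@5 c2@7, authorship .......
After op 2 (insert('z')): buffer="vfmspzvyz" (len 9), cursors c1@6 c2@9, authorship .....1..2
After op 3 (delete): buffer="vfmspvy" (len 7), cursors c1@5 c2@7, authorship .......

Answer: vfmspvy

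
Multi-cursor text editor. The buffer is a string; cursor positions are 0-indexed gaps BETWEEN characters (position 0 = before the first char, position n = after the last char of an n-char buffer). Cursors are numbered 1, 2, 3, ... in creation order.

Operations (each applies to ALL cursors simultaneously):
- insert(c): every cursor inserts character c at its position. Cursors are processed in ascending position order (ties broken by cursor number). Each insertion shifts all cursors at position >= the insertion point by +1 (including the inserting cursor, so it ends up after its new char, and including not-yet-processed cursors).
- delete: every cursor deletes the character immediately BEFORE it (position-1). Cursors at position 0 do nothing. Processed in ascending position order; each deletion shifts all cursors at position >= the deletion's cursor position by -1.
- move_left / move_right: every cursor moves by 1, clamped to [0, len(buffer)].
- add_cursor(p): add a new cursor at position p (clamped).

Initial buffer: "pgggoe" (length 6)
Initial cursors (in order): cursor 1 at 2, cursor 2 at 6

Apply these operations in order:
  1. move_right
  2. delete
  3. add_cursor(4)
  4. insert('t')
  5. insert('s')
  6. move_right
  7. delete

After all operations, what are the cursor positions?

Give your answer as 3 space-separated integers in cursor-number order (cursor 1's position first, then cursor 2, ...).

After op 1 (move_right): buffer="pgggoe" (len 6), cursors c1@3 c2@6, authorship ......
After op 2 (delete): buffer="pggo" (len 4), cursors c1@2 c2@4, authorship ....
After op 3 (add_cursor(4)): buffer="pggo" (len 4), cursors c1@2 c2@4 c3@4, authorship ....
After op 4 (insert('t')): buffer="pgtgott" (len 7), cursors c1@3 c2@7 c3@7, authorship ..1..23
After op 5 (insert('s')): buffer="pgtsgottss" (len 10), cursors c1@4 c2@10 c3@10, authorship ..11..2323
After op 6 (move_right): buffer="pgtsgottss" (len 10), cursors c1@5 c2@10 c3@10, authorship ..11..2323
After op 7 (delete): buffer="pgtsott" (len 7), cursors c1@4 c2@7 c3@7, authorship ..11.23

Answer: 4 7 7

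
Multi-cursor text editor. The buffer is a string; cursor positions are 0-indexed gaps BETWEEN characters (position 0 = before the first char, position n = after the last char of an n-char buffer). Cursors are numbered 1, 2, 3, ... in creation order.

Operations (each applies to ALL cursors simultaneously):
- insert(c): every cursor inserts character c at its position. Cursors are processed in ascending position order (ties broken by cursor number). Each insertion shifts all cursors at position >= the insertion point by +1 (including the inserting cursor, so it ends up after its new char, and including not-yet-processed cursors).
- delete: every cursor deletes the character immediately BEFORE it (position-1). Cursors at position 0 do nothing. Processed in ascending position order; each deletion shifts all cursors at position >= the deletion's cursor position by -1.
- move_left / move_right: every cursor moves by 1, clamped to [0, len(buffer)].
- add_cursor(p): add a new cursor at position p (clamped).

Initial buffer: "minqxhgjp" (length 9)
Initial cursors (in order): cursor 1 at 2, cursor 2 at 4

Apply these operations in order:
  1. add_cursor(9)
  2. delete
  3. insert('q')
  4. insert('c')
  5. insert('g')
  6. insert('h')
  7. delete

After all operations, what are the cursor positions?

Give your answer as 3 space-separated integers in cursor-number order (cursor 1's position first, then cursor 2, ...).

Answer: 4 8 15

Derivation:
After op 1 (add_cursor(9)): buffer="minqxhgjp" (len 9), cursors c1@2 c2@4 c3@9, authorship .........
After op 2 (delete): buffer="mnxhgj" (len 6), cursors c1@1 c2@2 c3@6, authorship ......
After op 3 (insert('q')): buffer="mqnqxhgjq" (len 9), cursors c1@2 c2@4 c3@9, authorship .1.2....3
After op 4 (insert('c')): buffer="mqcnqcxhgjqc" (len 12), cursors c1@3 c2@6 c3@12, authorship .11.22....33
After op 5 (insert('g')): buffer="mqcgnqcgxhgjqcg" (len 15), cursors c1@4 c2@8 c3@15, authorship .111.222....333
After op 6 (insert('h')): buffer="mqcghnqcghxhgjqcgh" (len 18), cursors c1@5 c2@10 c3@18, authorship .1111.2222....3333
After op 7 (delete): buffer="mqcgnqcgxhgjqcg" (len 15), cursors c1@4 c2@8 c3@15, authorship .111.222....333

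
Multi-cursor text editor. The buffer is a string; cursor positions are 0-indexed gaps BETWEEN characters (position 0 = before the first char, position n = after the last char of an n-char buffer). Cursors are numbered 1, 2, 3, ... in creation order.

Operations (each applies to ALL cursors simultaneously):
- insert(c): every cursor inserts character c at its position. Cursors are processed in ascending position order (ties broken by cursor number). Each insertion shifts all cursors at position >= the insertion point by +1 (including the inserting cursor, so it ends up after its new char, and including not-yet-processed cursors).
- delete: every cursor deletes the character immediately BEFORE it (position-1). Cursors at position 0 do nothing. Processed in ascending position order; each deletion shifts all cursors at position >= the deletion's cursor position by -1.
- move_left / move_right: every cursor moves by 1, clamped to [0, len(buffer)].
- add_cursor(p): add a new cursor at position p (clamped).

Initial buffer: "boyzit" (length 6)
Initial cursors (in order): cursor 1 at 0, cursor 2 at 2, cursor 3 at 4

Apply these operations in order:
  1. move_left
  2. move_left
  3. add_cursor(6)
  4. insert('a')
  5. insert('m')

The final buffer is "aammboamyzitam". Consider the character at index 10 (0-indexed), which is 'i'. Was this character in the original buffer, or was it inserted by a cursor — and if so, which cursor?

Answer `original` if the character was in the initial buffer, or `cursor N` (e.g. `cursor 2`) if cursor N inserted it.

After op 1 (move_left): buffer="boyzit" (len 6), cursors c1@0 c2@1 c3@3, authorship ......
After op 2 (move_left): buffer="boyzit" (len 6), cursors c1@0 c2@0 c3@2, authorship ......
After op 3 (add_cursor(6)): buffer="boyzit" (len 6), cursors c1@0 c2@0 c3@2 c4@6, authorship ......
After op 4 (insert('a')): buffer="aaboayzita" (len 10), cursors c1@2 c2@2 c3@5 c4@10, authorship 12..3....4
After op 5 (insert('m')): buffer="aammboamyzitam" (len 14), cursors c1@4 c2@4 c3@8 c4@14, authorship 1212..33....44
Authorship (.=original, N=cursor N): 1 2 1 2 . . 3 3 . . . . 4 4
Index 10: author = original

Answer: original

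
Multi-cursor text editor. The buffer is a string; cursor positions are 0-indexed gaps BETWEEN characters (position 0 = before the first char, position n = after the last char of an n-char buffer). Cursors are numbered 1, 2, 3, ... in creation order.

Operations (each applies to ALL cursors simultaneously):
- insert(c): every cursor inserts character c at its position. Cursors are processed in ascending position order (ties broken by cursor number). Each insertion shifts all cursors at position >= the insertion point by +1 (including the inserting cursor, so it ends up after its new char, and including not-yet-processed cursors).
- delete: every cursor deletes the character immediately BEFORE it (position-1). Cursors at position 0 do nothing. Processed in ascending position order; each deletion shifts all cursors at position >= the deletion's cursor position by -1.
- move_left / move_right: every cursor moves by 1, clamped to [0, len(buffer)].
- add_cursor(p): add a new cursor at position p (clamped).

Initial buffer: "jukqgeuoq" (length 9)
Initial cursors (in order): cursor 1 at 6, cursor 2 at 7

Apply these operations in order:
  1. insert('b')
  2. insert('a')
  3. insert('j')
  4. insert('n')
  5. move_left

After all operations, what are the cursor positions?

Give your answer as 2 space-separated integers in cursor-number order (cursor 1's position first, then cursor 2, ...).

Answer: 9 14

Derivation:
After op 1 (insert('b')): buffer="jukqgebuboq" (len 11), cursors c1@7 c2@9, authorship ......1.2..
After op 2 (insert('a')): buffer="jukqgebaubaoq" (len 13), cursors c1@8 c2@11, authorship ......11.22..
After op 3 (insert('j')): buffer="jukqgebajubajoq" (len 15), cursors c1@9 c2@13, authorship ......111.222..
After op 4 (insert('n')): buffer="jukqgebajnubajnoq" (len 17), cursors c1@10 c2@15, authorship ......1111.2222..
After op 5 (move_left): buffer="jukqgebajnubajnoq" (len 17), cursors c1@9 c2@14, authorship ......1111.2222..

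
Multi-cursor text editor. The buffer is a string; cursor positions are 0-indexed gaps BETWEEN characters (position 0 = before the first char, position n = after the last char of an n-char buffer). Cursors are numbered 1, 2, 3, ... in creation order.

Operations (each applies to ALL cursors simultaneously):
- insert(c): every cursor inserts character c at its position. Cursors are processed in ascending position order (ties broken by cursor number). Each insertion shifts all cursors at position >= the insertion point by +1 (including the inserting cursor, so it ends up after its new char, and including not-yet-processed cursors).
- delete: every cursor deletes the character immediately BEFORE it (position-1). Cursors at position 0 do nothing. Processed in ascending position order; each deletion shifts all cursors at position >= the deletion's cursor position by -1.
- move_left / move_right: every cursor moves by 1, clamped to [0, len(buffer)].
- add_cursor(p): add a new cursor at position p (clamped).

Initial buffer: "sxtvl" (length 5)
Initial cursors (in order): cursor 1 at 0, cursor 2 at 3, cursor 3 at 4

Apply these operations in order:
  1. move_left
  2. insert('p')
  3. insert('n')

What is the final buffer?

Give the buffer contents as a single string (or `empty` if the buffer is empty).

Answer: pnsxpntpnvl

Derivation:
After op 1 (move_left): buffer="sxtvl" (len 5), cursors c1@0 c2@2 c3@3, authorship .....
After op 2 (insert('p')): buffer="psxptpvl" (len 8), cursors c1@1 c2@4 c3@6, authorship 1..2.3..
After op 3 (insert('n')): buffer="pnsxpntpnvl" (len 11), cursors c1@2 c2@6 c3@9, authorship 11..22.33..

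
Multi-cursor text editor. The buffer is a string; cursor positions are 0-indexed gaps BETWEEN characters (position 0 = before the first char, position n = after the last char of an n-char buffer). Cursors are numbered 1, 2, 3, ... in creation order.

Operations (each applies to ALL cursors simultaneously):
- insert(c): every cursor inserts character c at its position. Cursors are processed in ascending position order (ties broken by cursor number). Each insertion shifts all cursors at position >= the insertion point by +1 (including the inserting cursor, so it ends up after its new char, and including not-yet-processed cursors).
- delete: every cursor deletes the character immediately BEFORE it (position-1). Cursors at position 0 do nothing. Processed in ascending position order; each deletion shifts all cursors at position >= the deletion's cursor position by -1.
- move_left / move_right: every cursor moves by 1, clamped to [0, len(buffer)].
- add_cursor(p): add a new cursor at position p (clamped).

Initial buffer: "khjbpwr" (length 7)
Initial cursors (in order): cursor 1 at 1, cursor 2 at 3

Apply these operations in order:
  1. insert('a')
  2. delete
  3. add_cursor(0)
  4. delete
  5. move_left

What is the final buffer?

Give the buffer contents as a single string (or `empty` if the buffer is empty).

After op 1 (insert('a')): buffer="kahjabpwr" (len 9), cursors c1@2 c2@5, authorship .1..2....
After op 2 (delete): buffer="khjbpwr" (len 7), cursors c1@1 c2@3, authorship .......
After op 3 (add_cursor(0)): buffer="khjbpwr" (len 7), cursors c3@0 c1@1 c2@3, authorship .......
After op 4 (delete): buffer="hbpwr" (len 5), cursors c1@0 c3@0 c2@1, authorship .....
After op 5 (move_left): buffer="hbpwr" (len 5), cursors c1@0 c2@0 c3@0, authorship .....

Answer: hbpwr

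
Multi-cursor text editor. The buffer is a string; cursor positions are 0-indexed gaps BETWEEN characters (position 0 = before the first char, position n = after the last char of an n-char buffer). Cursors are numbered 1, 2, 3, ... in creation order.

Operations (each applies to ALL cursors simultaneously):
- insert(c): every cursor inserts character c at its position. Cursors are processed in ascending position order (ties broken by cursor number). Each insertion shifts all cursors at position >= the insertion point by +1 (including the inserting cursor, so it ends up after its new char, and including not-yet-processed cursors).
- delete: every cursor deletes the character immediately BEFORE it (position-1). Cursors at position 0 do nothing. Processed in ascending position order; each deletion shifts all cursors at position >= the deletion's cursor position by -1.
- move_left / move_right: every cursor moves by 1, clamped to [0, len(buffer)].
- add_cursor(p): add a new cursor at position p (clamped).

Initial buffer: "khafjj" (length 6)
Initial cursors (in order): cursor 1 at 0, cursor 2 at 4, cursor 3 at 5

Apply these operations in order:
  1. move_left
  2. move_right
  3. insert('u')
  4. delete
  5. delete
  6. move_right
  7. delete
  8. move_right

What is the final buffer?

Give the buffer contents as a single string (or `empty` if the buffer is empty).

Answer: empty

Derivation:
After op 1 (move_left): buffer="khafjj" (len 6), cursors c1@0 c2@3 c3@4, authorship ......
After op 2 (move_right): buffer="khafjj" (len 6), cursors c1@1 c2@4 c3@5, authorship ......
After op 3 (insert('u')): buffer="kuhafujuj" (len 9), cursors c1@2 c2@6 c3@8, authorship .1...2.3.
After op 4 (delete): buffer="khafjj" (len 6), cursors c1@1 c2@4 c3@5, authorship ......
After op 5 (delete): buffer="haj" (len 3), cursors c1@0 c2@2 c3@2, authorship ...
After op 6 (move_right): buffer="haj" (len 3), cursors c1@1 c2@3 c3@3, authorship ...
After op 7 (delete): buffer="" (len 0), cursors c1@0 c2@0 c3@0, authorship 
After op 8 (move_right): buffer="" (len 0), cursors c1@0 c2@0 c3@0, authorship 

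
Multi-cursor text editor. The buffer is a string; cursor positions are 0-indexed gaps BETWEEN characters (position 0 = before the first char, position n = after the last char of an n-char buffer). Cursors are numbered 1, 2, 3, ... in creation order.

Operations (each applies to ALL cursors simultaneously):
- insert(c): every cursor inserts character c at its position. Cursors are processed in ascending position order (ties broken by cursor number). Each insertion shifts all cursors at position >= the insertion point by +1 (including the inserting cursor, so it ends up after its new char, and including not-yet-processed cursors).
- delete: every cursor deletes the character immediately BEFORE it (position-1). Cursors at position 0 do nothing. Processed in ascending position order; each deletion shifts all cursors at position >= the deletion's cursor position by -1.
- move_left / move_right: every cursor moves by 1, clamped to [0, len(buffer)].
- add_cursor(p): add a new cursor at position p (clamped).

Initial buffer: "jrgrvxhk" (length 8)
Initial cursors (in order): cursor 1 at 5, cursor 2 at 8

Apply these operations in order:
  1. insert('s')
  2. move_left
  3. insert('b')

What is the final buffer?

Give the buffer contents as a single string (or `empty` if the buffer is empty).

Answer: jrgrvbsxhkbs

Derivation:
After op 1 (insert('s')): buffer="jrgrvsxhks" (len 10), cursors c1@6 c2@10, authorship .....1...2
After op 2 (move_left): buffer="jrgrvsxhks" (len 10), cursors c1@5 c2@9, authorship .....1...2
After op 3 (insert('b')): buffer="jrgrvbsxhkbs" (len 12), cursors c1@6 c2@11, authorship .....11...22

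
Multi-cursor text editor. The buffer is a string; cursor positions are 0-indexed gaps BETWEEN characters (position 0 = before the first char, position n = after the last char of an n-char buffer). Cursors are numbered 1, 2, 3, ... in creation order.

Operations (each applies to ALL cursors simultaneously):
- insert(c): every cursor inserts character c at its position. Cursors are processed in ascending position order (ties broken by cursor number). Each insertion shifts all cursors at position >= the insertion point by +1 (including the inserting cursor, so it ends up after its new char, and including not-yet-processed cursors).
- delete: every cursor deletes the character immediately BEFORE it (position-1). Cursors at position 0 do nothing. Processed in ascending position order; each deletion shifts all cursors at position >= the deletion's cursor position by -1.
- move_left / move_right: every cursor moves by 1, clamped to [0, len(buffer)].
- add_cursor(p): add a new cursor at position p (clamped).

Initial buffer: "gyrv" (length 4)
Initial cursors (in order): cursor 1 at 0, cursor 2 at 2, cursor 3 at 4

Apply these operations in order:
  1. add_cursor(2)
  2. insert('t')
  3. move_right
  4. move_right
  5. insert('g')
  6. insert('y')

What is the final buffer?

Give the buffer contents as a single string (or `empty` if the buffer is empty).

Answer: tgygyttrvggyytgy

Derivation:
After op 1 (add_cursor(2)): buffer="gyrv" (len 4), cursors c1@0 c2@2 c4@2 c3@4, authorship ....
After op 2 (insert('t')): buffer="tgyttrvt" (len 8), cursors c1@1 c2@5 c4@5 c3@8, authorship 1..24..3
After op 3 (move_right): buffer="tgyttrvt" (len 8), cursors c1@2 c2@6 c4@6 c3@8, authorship 1..24..3
After op 4 (move_right): buffer="tgyttrvt" (len 8), cursors c1@3 c2@7 c4@7 c3@8, authorship 1..24..3
After op 5 (insert('g')): buffer="tgygttrvggtg" (len 12), cursors c1@4 c2@10 c4@10 c3@12, authorship 1..124..2433
After op 6 (insert('y')): buffer="tgygyttrvggyytgy" (len 16), cursors c1@5 c2@13 c4@13 c3@16, authorship 1..1124..2424333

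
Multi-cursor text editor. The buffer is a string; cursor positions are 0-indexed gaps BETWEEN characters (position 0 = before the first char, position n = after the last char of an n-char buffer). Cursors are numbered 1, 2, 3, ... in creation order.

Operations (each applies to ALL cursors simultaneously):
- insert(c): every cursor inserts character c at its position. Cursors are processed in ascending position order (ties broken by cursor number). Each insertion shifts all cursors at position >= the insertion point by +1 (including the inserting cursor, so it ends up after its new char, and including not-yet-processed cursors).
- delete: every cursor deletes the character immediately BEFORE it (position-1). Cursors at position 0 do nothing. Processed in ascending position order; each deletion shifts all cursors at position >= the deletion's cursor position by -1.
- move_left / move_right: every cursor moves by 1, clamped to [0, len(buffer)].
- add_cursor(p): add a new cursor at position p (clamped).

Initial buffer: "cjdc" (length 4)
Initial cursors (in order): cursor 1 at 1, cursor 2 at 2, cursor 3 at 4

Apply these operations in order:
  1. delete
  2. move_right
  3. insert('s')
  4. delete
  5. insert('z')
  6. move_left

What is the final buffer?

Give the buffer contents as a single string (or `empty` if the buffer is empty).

Answer: dzzz

Derivation:
After op 1 (delete): buffer="d" (len 1), cursors c1@0 c2@0 c3@1, authorship .
After op 2 (move_right): buffer="d" (len 1), cursors c1@1 c2@1 c3@1, authorship .
After op 3 (insert('s')): buffer="dsss" (len 4), cursors c1@4 c2@4 c3@4, authorship .123
After op 4 (delete): buffer="d" (len 1), cursors c1@1 c2@1 c3@1, authorship .
After op 5 (insert('z')): buffer="dzzz" (len 4), cursors c1@4 c2@4 c3@4, authorship .123
After op 6 (move_left): buffer="dzzz" (len 4), cursors c1@3 c2@3 c3@3, authorship .123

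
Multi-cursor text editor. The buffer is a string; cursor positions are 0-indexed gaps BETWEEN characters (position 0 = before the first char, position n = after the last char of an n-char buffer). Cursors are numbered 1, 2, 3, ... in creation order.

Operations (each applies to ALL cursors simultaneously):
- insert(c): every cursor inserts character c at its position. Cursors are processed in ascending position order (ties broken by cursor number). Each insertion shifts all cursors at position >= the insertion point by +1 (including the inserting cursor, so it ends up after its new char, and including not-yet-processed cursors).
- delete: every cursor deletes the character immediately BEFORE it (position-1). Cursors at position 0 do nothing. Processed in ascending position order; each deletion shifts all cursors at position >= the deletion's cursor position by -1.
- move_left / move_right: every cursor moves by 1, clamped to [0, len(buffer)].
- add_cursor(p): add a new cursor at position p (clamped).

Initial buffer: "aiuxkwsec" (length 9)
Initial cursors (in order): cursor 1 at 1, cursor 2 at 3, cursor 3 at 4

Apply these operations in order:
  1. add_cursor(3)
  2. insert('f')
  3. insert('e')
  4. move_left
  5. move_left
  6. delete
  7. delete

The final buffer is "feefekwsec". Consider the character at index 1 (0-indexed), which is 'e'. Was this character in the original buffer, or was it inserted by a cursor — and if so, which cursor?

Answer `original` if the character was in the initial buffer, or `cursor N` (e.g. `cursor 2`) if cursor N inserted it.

Answer: cursor 1

Derivation:
After op 1 (add_cursor(3)): buffer="aiuxkwsec" (len 9), cursors c1@1 c2@3 c4@3 c3@4, authorship .........
After op 2 (insert('f')): buffer="afiuffxfkwsec" (len 13), cursors c1@2 c2@6 c4@6 c3@8, authorship .1..24.3.....
After op 3 (insert('e')): buffer="afeiuffeexfekwsec" (len 17), cursors c1@3 c2@9 c4@9 c3@12, authorship .11..2424.33.....
After op 4 (move_left): buffer="afeiuffeexfekwsec" (len 17), cursors c1@2 c2@8 c4@8 c3@11, authorship .11..2424.33.....
After op 5 (move_left): buffer="afeiuffeexfekwsec" (len 17), cursors c1@1 c2@7 c4@7 c3@10, authorship .11..2424.33.....
After op 6 (delete): buffer="feiueefekwsec" (len 13), cursors c1@0 c2@4 c4@4 c3@6, authorship 11..2433.....
After op 7 (delete): buffer="feefekwsec" (len 10), cursors c1@0 c2@2 c4@2 c3@3, authorship 11233.....
Authorship (.=original, N=cursor N): 1 1 2 3 3 . . . . .
Index 1: author = 1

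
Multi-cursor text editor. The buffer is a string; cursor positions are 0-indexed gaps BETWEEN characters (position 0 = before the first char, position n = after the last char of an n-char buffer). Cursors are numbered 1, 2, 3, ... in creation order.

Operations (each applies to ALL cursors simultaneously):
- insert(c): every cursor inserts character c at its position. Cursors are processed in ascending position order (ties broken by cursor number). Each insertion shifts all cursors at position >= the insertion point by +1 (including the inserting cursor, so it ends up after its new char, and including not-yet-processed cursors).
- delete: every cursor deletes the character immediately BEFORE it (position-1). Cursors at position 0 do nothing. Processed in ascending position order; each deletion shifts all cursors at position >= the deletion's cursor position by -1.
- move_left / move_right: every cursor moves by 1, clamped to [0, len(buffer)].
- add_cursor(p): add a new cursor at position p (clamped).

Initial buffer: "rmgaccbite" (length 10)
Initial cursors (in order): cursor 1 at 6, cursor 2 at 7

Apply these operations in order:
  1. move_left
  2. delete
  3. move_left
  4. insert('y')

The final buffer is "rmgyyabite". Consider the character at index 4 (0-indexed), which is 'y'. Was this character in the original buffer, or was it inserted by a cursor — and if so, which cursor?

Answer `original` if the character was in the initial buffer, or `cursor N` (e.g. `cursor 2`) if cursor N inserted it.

After op 1 (move_left): buffer="rmgaccbite" (len 10), cursors c1@5 c2@6, authorship ..........
After op 2 (delete): buffer="rmgabite" (len 8), cursors c1@4 c2@4, authorship ........
After op 3 (move_left): buffer="rmgabite" (len 8), cursors c1@3 c2@3, authorship ........
After op 4 (insert('y')): buffer="rmgyyabite" (len 10), cursors c1@5 c2@5, authorship ...12.....
Authorship (.=original, N=cursor N): . . . 1 2 . . . . .
Index 4: author = 2

Answer: cursor 2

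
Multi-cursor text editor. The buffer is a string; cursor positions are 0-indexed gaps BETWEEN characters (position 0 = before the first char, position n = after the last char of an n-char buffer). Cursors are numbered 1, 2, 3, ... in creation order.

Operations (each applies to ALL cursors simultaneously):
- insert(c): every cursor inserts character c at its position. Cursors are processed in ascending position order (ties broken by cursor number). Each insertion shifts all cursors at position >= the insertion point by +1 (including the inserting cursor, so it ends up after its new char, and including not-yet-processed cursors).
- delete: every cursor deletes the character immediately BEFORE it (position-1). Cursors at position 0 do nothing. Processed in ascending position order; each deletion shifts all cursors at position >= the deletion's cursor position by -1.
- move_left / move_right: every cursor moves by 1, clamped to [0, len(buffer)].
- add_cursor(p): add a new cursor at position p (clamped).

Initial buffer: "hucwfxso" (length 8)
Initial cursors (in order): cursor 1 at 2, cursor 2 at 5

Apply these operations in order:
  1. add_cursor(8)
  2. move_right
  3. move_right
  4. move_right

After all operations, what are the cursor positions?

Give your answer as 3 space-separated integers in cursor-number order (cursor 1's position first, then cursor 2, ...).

After op 1 (add_cursor(8)): buffer="hucwfxso" (len 8), cursors c1@2 c2@5 c3@8, authorship ........
After op 2 (move_right): buffer="hucwfxso" (len 8), cursors c1@3 c2@6 c3@8, authorship ........
After op 3 (move_right): buffer="hucwfxso" (len 8), cursors c1@4 c2@7 c3@8, authorship ........
After op 4 (move_right): buffer="hucwfxso" (len 8), cursors c1@5 c2@8 c3@8, authorship ........

Answer: 5 8 8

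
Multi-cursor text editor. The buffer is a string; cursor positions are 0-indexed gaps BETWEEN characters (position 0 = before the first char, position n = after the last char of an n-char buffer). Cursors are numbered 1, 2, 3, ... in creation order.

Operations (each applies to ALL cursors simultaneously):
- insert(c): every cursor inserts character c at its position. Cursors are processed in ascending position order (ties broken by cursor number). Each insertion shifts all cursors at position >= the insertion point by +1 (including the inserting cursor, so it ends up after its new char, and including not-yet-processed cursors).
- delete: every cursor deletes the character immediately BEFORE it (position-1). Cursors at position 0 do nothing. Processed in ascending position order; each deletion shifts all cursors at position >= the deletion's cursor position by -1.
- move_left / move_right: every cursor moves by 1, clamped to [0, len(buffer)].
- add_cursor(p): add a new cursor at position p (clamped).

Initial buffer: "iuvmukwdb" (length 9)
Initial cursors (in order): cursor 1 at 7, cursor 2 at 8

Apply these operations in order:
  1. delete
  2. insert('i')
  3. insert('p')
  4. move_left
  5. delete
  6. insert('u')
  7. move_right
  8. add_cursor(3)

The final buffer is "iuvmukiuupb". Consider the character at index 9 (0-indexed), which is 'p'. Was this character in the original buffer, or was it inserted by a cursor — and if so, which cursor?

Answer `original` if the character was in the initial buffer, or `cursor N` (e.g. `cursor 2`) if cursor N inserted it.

Answer: cursor 2

Derivation:
After op 1 (delete): buffer="iuvmukb" (len 7), cursors c1@6 c2@6, authorship .......
After op 2 (insert('i')): buffer="iuvmukiib" (len 9), cursors c1@8 c2@8, authorship ......12.
After op 3 (insert('p')): buffer="iuvmukiippb" (len 11), cursors c1@10 c2@10, authorship ......1212.
After op 4 (move_left): buffer="iuvmukiippb" (len 11), cursors c1@9 c2@9, authorship ......1212.
After op 5 (delete): buffer="iuvmukipb" (len 9), cursors c1@7 c2@7, authorship ......12.
After op 6 (insert('u')): buffer="iuvmukiuupb" (len 11), cursors c1@9 c2@9, authorship ......1122.
After op 7 (move_right): buffer="iuvmukiuupb" (len 11), cursors c1@10 c2@10, authorship ......1122.
After op 8 (add_cursor(3)): buffer="iuvmukiuupb" (len 11), cursors c3@3 c1@10 c2@10, authorship ......1122.
Authorship (.=original, N=cursor N): . . . . . . 1 1 2 2 .
Index 9: author = 2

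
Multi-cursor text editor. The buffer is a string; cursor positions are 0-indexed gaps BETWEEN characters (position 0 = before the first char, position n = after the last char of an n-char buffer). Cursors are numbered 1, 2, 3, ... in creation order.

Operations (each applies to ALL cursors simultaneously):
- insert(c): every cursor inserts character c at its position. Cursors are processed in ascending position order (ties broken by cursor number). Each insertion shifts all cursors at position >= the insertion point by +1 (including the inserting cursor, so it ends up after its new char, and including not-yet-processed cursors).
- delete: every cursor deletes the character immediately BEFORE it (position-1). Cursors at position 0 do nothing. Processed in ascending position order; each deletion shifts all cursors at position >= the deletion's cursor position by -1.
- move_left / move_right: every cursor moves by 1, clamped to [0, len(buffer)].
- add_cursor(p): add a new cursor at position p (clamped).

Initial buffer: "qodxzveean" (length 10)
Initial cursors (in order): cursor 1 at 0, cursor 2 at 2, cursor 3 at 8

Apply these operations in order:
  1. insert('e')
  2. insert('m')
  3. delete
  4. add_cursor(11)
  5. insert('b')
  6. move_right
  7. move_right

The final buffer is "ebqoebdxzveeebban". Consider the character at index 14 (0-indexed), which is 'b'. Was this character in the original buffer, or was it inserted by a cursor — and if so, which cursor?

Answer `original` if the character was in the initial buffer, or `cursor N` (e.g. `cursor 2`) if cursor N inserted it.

After op 1 (insert('e')): buffer="eqoedxzveeean" (len 13), cursors c1@1 c2@4 c3@11, authorship 1..2......3..
After op 2 (insert('m')): buffer="emqoemdxzveeeman" (len 16), cursors c1@2 c2@6 c3@14, authorship 11..22......33..
After op 3 (delete): buffer="eqoedxzveeean" (len 13), cursors c1@1 c2@4 c3@11, authorship 1..2......3..
After op 4 (add_cursor(11)): buffer="eqoedxzveeean" (len 13), cursors c1@1 c2@4 c3@11 c4@11, authorship 1..2......3..
After op 5 (insert('b')): buffer="ebqoebdxzveeebban" (len 17), cursors c1@2 c2@6 c3@15 c4@15, authorship 11..22......334..
After op 6 (move_right): buffer="ebqoebdxzveeebban" (len 17), cursors c1@3 c2@7 c3@16 c4@16, authorship 11..22......334..
After op 7 (move_right): buffer="ebqoebdxzveeebban" (len 17), cursors c1@4 c2@8 c3@17 c4@17, authorship 11..22......334..
Authorship (.=original, N=cursor N): 1 1 . . 2 2 . . . . . . 3 3 4 . .
Index 14: author = 4

Answer: cursor 4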